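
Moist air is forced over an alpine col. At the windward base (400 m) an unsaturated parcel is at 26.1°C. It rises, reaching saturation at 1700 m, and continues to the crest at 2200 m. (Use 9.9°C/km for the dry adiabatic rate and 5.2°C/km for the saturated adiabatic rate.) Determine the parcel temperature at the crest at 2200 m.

400–1700 m, dry: Δz = 1.3 km ⇒ ΔT = -12.87°C; T = 13.23°C
1700–2200 m, saturated: Δz = 0.5 km ⇒ ΔT = -2.6°C; T = 10.63°C

10.63°C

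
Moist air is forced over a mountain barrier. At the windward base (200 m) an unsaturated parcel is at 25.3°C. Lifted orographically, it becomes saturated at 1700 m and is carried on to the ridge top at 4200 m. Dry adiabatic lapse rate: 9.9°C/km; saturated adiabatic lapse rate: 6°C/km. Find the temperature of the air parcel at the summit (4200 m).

200 → 1700 m (dry, 9.9°C/km): ΔT = -9.9 × 1.5 = -14.85°C → T = 10.45°C
1700 → 4200 m (saturated, 6°C/km): ΔT = -6 × 2.5 = -15°C → T = -4.55°C

-4.55°C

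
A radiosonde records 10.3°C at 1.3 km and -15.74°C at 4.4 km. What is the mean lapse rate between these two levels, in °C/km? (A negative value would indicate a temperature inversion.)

8.4°C/km

Γ = −ΔT/Δz = (10.3 − (-15.74)) / (4400 − 1300) m
  = 26.04°C / 3.1 km = 8.4°C/km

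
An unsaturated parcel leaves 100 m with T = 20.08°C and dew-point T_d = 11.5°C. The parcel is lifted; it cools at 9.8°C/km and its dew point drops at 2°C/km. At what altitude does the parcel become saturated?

1200 m

T and T_d converge at 9.8 − 2 = 7.8°C per km
Height above start = (20.08 − 11.5) / 7.8 = 1.1 km
LCL altitude = 100 m + 1100 m = 1200 m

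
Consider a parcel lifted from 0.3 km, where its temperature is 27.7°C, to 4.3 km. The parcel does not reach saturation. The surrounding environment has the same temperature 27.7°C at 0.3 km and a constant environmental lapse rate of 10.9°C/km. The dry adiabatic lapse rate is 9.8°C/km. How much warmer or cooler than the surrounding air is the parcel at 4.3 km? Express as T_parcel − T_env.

Parcel:
  300 → 4300 m (dry, 9.8°C/km): ΔT = -9.8 × 4 = -39.2°C → T = -11.5°C
Environment:
  300 → 4300 m (environment, 10.9°C/km): ΔT = -10.9 × 4 = -43.6°C → T = -15.9°C
T_parcel − T_env = -11.5 − (-15.9) = +4.4°C

+4.4°C (parcel warmer than environment)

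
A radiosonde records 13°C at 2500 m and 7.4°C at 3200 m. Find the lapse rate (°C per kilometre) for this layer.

Γ = −ΔT/Δz = (13 − 7.4) / (3200 − 2500) m
  = 5.6°C / 0.7 km = 8°C/km

8°C/km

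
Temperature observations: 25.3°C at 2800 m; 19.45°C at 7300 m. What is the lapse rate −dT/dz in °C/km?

1.3°C/km

Γ = −ΔT/Δz = (25.3 − 19.45) / (7300 − 2800) m
  = 5.85°C / 4.5 km = 1.3°C/km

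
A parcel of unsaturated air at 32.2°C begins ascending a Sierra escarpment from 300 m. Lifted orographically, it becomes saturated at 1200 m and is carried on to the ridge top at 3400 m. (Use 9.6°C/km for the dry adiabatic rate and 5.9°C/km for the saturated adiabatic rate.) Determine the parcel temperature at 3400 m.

Dry to 1200 m: -9.6 × 0.9 km = -8.64°C, so T = 23.56°C.
Saturated to 3400 m: -5.9 × 2.2 km = -12.98°C, so T = 10.58°C.

10.58°C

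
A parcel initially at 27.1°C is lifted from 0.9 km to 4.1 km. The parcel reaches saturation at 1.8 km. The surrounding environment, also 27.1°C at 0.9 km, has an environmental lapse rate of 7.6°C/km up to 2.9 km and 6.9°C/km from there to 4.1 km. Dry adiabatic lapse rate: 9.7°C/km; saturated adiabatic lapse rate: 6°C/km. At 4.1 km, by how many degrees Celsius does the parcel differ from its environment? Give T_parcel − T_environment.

Parcel:
  From 900 m to 1800 m (dry): cools by 9.7 × 0.9 = 8.73°C, giving 18.37°C.
  From 1800 m to 4100 m (saturated): cools by 6 × 2.3 = 13.8°C, giving 4.57°C.
Environment:
  From 900 m to 2900 m (environment, lower layer): cools by 7.6 × 2 = 15.2°C, giving 11.9°C.
  From 2900 m to 4100 m (environment, upper layer): cools by 6.9 × 1.2 = 8.28°C, giving 3.62°C.
T_parcel − T_env = 4.57 − 3.62 = +0.95°C

+0.95°C (parcel warmer than environment)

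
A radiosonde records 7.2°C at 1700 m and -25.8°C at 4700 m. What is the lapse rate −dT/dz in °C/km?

Γ = −ΔT/Δz = (7.2 − (-25.8)) / (4700 − 1700) m
  = 33°C / 3 km = 11°C/km

11°C/km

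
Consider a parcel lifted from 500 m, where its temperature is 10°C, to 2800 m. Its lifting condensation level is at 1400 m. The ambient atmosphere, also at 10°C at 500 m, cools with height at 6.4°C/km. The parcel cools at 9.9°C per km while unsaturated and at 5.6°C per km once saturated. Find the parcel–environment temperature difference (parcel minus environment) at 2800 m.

-2.03°C (parcel cooler than environment)

Parcel:
  From 500 m to 1400 m (dry): cools by 9.9 × 0.9 = 8.91°C, giving 1.09°C.
  From 1400 m to 2800 m (saturated): cools by 5.6 × 1.4 = 7.84°C, giving -6.75°C.
Environment:
  From 500 m to 2800 m (environment): cools by 6.4 × 2.3 = 14.72°C, giving -4.72°C.
T_parcel − T_env = -6.75 − (-4.72) = -2.03°C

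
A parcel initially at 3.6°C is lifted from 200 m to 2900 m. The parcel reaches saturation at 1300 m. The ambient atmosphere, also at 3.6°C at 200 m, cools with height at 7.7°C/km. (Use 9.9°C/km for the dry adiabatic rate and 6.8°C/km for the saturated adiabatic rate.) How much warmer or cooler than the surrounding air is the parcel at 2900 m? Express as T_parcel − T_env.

Parcel:
  200 → 1300 m (dry, 9.9°C/km): ΔT = -9.9 × 1.1 = -10.89°C → T = -7.29°C
  1300 → 2900 m (saturated, 6.8°C/km): ΔT = -6.8 × 1.6 = -10.88°C → T = -18.17°C
Environment:
  200 → 2900 m (environment, 7.7°C/km): ΔT = -7.7 × 2.7 = -20.79°C → T = -17.19°C
T_parcel − T_env = -18.17 − (-17.19) = -0.98°C

-0.98°C (parcel cooler than environment)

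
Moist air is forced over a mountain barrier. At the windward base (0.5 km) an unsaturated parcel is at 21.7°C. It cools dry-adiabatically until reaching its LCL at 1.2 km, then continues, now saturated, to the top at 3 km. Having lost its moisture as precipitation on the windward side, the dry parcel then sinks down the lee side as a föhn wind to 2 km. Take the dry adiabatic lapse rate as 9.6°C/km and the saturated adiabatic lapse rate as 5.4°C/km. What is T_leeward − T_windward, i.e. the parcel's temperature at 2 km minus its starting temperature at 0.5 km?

-6.84°C

500 → 1200 m (dry, 9.6°C/km): ΔT = -9.6 × 0.7 = -6.72°C → T = 14.98°C
1200 → 3000 m (saturated, 5.4°C/km): ΔT = -5.4 × 1.8 = -9.72°C → T = 5.26°C
3000 → 2000 m (dry descent, 9.6°C/km): ΔT = +9.6 × 1 = +9.6°C → T = 14.86°C
Net change vs windward start: 14.86 − 21.7 = -6.84°C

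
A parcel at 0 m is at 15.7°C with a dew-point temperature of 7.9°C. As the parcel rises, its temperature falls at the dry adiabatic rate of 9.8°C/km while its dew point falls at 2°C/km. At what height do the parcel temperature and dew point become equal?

1000 m

T and T_d converge at 9.8 − 2 = 7.8°C per km
Height above start = (15.7 − 7.9) / 7.8 = 1 km
LCL altitude = 0 m + 1000 m = 1000 m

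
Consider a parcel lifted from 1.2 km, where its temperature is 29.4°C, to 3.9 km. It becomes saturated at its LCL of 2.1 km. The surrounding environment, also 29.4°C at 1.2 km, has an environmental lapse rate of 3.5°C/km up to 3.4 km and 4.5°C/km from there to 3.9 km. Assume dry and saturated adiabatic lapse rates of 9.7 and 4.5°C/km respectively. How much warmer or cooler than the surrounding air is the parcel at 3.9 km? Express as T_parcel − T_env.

Parcel:
  1200 → 2100 m (dry, 9.7°C/km): ΔT = -9.7 × 0.9 = -8.73°C → T = 20.67°C
  2100 → 3900 m (saturated, 4.5°C/km): ΔT = -4.5 × 1.8 = -8.1°C → T = 12.57°C
Environment:
  1200 → 3400 m (environment, lower layer, 3.5°C/km): ΔT = -3.5 × 2.2 = -7.7°C → T = 21.7°C
  3400 → 3900 m (environment, upper layer, 4.5°C/km): ΔT = -4.5 × 0.5 = -2.25°C → T = 19.45°C
T_parcel − T_env = 12.57 − 19.45 = -6.88°C

-6.88°C (parcel cooler than environment)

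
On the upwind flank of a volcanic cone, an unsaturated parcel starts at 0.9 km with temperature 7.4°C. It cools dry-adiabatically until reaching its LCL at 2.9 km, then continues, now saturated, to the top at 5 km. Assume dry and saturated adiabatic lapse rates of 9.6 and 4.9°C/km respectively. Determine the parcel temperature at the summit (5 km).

-22.09°C

900–2900 m, dry: Δz = 2 km ⇒ ΔT = -19.2°C; T = -11.8°C
2900–5000 m, saturated: Δz = 2.1 km ⇒ ΔT = -10.29°C; T = -22.09°C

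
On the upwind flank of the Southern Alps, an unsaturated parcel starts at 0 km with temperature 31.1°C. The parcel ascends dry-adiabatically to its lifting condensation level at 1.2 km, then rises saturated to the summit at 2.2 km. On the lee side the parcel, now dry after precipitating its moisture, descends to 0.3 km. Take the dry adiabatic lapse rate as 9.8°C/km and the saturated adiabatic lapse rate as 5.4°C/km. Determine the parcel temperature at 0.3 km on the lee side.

0 → 1200 m (dry, 9.8°C/km): ΔT = -9.8 × 1.2 = -11.76°C → T = 19.34°C
1200 → 2200 m (saturated, 5.4°C/km): ΔT = -5.4 × 1 = -5.4°C → T = 13.94°C
2200 → 300 m (dry descent, 9.8°C/km): ΔT = +9.8 × 1.9 = +18.62°C → T = 32.56°C

32.56°C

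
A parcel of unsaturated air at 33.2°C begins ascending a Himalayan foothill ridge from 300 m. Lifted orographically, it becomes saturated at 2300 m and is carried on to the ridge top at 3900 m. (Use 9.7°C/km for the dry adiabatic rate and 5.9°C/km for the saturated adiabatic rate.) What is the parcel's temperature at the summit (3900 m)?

4.36°C

Dry to 2300 m: -9.7 × 2 km = -19.4°C, so T = 13.8°C.
Saturated to 3900 m: -5.9 × 1.6 km = -9.44°C, so T = 4.36°C.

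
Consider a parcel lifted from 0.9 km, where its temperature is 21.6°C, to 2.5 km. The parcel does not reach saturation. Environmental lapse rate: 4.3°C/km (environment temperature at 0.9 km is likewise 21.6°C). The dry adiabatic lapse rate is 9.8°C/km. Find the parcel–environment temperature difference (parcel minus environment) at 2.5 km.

-8.8°C (parcel cooler than environment)

Parcel:
  Dry to 2500 m: -9.8 × 1.6 km = -15.68°C, so T = 5.92°C.
Environment:
  Environment to 2500 m: -4.3 × 1.6 km = -6.88°C, so T = 14.72°C.
T_parcel − T_env = 5.92 − 14.72 = -8.8°C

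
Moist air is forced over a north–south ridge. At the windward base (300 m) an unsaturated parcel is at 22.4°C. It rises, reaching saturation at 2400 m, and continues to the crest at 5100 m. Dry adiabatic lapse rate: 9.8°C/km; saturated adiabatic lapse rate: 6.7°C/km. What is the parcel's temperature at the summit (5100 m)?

-16.27°C

300 → 2400 m (dry, 9.8°C/km): ΔT = -9.8 × 2.1 = -20.58°C → T = 1.82°C
2400 → 5100 m (saturated, 6.7°C/km): ΔT = -6.7 × 2.7 = -18.09°C → T = -16.27°C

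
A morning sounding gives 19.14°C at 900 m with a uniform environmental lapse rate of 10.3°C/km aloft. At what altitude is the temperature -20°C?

4700 m

Height above start = (19.14 − (-20)) / 10.3 = 3.8 km
Altitude = 900 m + 3800 m = 4700 m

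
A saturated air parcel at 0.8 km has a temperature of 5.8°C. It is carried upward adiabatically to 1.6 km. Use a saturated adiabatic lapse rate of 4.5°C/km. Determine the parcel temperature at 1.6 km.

2.2°C

From 800 m to 1600 m (saturated adiabatic): cools by 4.5 × 0.8 = 3.6°C, giving 2.2°C.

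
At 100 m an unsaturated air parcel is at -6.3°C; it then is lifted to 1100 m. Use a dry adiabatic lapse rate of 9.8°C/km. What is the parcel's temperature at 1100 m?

-16.1°C

From 100 m to 1100 m (dry adiabatic): cools by 9.8 × 1 = 9.8°C, giving -16.1°C.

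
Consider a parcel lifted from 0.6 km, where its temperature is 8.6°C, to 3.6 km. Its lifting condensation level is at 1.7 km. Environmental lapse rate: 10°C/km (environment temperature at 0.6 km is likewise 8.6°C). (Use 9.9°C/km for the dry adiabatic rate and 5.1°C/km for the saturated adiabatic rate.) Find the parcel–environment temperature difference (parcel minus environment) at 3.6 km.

Parcel:
  600 → 1700 m (dry, 9.9°C/km): ΔT = -9.9 × 1.1 = -10.89°C → T = -2.29°C
  1700 → 3600 m (saturated, 5.1°C/km): ΔT = -5.1 × 1.9 = -9.69°C → T = -11.98°C
Environment:
  600 → 3600 m (environment, 10°C/km): ΔT = -10 × 3 = -30°C → T = -21.4°C
T_parcel − T_env = -11.98 − (-21.4) = +9.42°C

+9.42°C (parcel warmer than environment)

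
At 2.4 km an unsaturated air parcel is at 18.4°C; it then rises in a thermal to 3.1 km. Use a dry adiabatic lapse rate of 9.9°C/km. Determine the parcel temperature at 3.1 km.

11.47°C

2400–3100 m, dry adiabatic: Δz = 0.7 km ⇒ ΔT = -6.93°C; T = 11.47°C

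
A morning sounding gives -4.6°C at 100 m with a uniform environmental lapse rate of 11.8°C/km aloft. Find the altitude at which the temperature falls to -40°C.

3100 m

Height above start = (-4.6 − (-40)) / 11.8 = 3 km
Altitude = 100 m + 3000 m = 3100 m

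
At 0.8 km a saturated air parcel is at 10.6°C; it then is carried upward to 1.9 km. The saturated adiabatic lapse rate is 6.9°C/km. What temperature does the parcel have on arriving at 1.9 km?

Saturated adiabatic to 1900 m: -6.9 × 1.1 km = -7.59°C, so T = 3.01°C.

3.01°C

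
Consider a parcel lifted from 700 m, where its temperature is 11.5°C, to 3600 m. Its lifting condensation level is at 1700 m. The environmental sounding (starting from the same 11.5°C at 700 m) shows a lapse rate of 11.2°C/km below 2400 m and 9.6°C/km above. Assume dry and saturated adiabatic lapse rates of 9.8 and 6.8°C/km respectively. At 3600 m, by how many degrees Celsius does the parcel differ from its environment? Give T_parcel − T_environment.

Parcel:
  700 → 1700 m (dry, 9.8°C/km): ΔT = -9.8 × 1 = -9.8°C → T = 1.7°C
  1700 → 3600 m (saturated, 6.8°C/km): ΔT = -6.8 × 1.9 = -12.92°C → T = -11.22°C
Environment:
  700 → 2400 m (environment, lower layer, 11.2°C/km): ΔT = -11.2 × 1.7 = -19.04°C → T = -7.54°C
  2400 → 3600 m (environment, upper layer, 9.6°C/km): ΔT = -9.6 × 1.2 = -11.52°C → T = -19.06°C
T_parcel − T_env = -11.22 − (-19.06) = +7.84°C

+7.84°C (parcel warmer than environment)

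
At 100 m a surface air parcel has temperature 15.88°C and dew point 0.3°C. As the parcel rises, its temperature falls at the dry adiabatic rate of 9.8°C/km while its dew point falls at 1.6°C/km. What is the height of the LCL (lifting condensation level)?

2000 m

T and T_d converge at 9.8 − 1.6 = 8.2°C per km
Height above start = (15.88 − 0.3) / 8.2 = 1.9 km
LCL altitude = 100 m + 1900 m = 2000 m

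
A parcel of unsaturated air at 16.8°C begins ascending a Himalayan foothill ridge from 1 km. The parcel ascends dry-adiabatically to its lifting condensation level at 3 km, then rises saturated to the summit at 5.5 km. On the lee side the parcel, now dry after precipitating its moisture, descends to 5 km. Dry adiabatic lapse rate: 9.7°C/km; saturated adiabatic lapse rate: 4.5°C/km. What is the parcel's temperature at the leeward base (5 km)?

-9°C

1000 → 3000 m (dry, 9.7°C/km): ΔT = -9.7 × 2 = -19.4°C → T = -2.6°C
3000 → 5500 m (saturated, 4.5°C/km): ΔT = -4.5 × 2.5 = -11.25°C → T = -13.85°C
5500 → 5000 m (dry descent, 9.7°C/km): ΔT = +9.7 × 0.5 = +4.85°C → T = -9°C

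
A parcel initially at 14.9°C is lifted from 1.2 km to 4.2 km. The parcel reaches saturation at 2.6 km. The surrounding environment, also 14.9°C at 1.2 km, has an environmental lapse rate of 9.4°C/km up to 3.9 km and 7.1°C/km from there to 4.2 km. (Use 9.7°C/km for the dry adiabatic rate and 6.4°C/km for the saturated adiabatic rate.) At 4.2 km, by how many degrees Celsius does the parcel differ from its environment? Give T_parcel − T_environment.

Parcel:
  1200 → 2600 m (dry, 9.7°C/km): ΔT = -9.7 × 1.4 = -13.58°C → T = 1.32°C
  2600 → 4200 m (saturated, 6.4°C/km): ΔT = -6.4 × 1.6 = -10.24°C → T = -8.92°C
Environment:
  1200 → 3900 m (environment, lower layer, 9.4°C/km): ΔT = -9.4 × 2.7 = -25.38°C → T = -10.48°C
  3900 → 4200 m (environment, upper layer, 7.1°C/km): ΔT = -7.1 × 0.3 = -2.13°C → T = -12.61°C
T_parcel − T_env = -8.92 − (-12.61) = +3.69°C

+3.69°C (parcel warmer than environment)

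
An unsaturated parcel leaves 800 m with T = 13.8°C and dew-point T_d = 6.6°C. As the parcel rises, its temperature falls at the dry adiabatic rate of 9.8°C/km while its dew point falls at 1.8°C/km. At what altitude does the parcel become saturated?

1700 m

T and T_d converge at 9.8 − 1.8 = 8°C per km
Height above start = (13.8 − 6.6) / 8 = 0.9 km
LCL altitude = 800 m + 900 m = 1700 m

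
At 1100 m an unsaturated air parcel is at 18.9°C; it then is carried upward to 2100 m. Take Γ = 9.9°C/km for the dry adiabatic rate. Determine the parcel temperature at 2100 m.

9°C

From 1100 m to 2100 m (dry adiabatic): cools by 9.9 × 1 = 9.9°C, giving 9°C.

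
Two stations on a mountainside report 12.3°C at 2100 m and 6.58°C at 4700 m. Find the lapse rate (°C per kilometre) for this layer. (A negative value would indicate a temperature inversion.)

2.2°C/km

Γ = −ΔT/Δz = (12.3 − 6.58) / (4700 − 2100) m
  = 5.72°C / 2.6 km = 2.2°C/km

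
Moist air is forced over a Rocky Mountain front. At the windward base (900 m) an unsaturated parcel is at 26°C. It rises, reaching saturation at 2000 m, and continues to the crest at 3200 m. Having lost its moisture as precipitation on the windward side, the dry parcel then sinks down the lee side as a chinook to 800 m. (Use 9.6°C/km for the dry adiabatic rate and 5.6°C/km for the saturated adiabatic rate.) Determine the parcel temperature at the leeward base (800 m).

From 900 m to 2000 m (dry): cools by 9.6 × 1.1 = 10.56°C, giving 15.44°C.
From 2000 m to 3200 m (saturated): cools by 5.6 × 1.2 = 6.72°C, giving 8.72°C.
From 3200 m to 800 m (dry descent): warms by 9.6 × 2.4 = 23.04°C, giving 31.76°C.

31.76°C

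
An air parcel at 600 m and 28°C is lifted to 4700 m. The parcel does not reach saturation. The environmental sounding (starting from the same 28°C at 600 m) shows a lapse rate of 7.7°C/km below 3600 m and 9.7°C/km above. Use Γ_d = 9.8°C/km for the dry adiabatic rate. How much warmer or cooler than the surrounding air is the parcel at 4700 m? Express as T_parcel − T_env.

Parcel:
  Dry to 4700 m: -9.8 × 4.1 km = -40.18°C, so T = -12.18°C.
Environment:
  Environment, lower layer to 3600 m: -7.7 × 3 km = -23.1°C, so T = 4.9°C.
  Environment, upper layer to 4700 m: -9.7 × 1.1 km = -10.67°C, so T = -5.77°C.
T_parcel − T_env = -12.18 − (-5.77) = -6.41°C

-6.41°C (parcel cooler than environment)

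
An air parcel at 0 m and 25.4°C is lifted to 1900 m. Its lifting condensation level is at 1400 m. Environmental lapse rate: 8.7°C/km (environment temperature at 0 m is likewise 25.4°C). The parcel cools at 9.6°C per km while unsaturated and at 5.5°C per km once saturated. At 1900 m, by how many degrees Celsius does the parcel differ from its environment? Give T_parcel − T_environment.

+0.34°C (parcel warmer than environment)

Parcel:
  0–1400 m, dry: Δz = 1.4 km ⇒ ΔT = -13.44°C; T = 11.96°C
  1400–1900 m, saturated: Δz = 0.5 km ⇒ ΔT = -2.75°C; T = 9.21°C
Environment:
  0–1900 m, environment: Δz = 1.9 km ⇒ ΔT = -16.53°C; T = 8.87°C
T_parcel − T_env = 9.21 − 8.87 = +0.34°C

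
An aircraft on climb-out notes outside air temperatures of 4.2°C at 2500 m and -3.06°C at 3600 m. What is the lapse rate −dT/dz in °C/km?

6.6°C/km

Γ = −ΔT/Δz = (4.2 − (-3.06)) / (3600 − 2500) m
  = 7.26°C / 1.1 km = 6.6°C/km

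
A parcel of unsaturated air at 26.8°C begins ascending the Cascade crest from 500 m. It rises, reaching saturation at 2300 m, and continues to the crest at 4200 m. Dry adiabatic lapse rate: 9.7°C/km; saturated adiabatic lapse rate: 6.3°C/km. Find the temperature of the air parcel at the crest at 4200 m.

500 → 2300 m (dry, 9.7°C/km): ΔT = -9.7 × 1.8 = -17.46°C → T = 9.34°C
2300 → 4200 m (saturated, 6.3°C/km): ΔT = -6.3 × 1.9 = -11.97°C → T = -2.63°C

-2.63°C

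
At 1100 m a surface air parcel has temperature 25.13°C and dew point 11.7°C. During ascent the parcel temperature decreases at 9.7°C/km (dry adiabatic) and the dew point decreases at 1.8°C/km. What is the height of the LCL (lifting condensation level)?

T and T_d converge at 9.7 − 1.8 = 7.9°C per km
Height above start = (25.13 − 11.7) / 7.9 = 1.7 km
LCL altitude = 1100 m + 1700 m = 2800 m

2800 m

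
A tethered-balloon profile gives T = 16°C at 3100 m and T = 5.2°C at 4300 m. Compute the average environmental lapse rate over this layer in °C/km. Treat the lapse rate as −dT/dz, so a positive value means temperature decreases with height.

9°C/km

Γ = −ΔT/Δz = (16 − 5.2) / (4300 − 3100) m
  = 10.8°C / 1.2 km = 9°C/km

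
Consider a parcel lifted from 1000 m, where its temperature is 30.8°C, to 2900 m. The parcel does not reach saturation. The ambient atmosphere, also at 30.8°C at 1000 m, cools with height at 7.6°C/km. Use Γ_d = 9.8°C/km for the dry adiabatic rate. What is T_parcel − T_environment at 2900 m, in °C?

-4.18°C (parcel cooler than environment)

Parcel:
  From 1000 m to 2900 m (dry): cools by 9.8 × 1.9 = 18.62°C, giving 12.18°C.
Environment:
  From 1000 m to 2900 m (environment): cools by 7.6 × 1.9 = 14.44°C, giving 16.36°C.
T_parcel − T_env = 12.18 − 16.36 = -4.18°C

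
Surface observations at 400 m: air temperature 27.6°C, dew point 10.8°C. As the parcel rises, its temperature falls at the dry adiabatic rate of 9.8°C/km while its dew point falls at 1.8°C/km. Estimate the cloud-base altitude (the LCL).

2500 m

T and T_d converge at 9.8 − 1.8 = 8°C per km
Height above start = (27.6 − 10.8) / 8 = 2.1 km
LCL altitude = 400 m + 2100 m = 2500 m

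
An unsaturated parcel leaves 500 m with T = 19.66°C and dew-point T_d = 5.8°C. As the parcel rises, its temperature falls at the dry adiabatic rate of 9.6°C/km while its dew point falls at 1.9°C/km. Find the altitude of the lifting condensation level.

2300 m

T and T_d converge at 9.6 − 1.9 = 7.7°C per km
Height above start = (19.66 − 5.8) / 7.7 = 1.8 km
LCL altitude = 500 m + 1800 m = 2300 m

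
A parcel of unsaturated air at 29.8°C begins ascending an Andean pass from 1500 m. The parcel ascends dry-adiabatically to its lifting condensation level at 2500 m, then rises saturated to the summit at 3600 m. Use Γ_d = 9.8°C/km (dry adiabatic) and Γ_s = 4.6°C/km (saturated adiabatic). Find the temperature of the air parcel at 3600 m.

14.94°C

From 1500 m to 2500 m (dry): cools by 9.8 × 1 = 9.8°C, giving 20°C.
From 2500 m to 3600 m (saturated): cools by 4.6 × 1.1 = 5.06°C, giving 14.94°C.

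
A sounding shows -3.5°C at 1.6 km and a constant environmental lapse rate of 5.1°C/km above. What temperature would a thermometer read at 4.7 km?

From 1600 m to 4700 m (environmental): cools by 5.1 × 3.1 = 15.81°C, giving -19.31°C.

-19.31°C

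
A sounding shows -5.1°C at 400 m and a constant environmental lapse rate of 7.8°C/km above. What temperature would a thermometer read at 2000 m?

-17.58°C

400 → 2000 m (environmental, 7.8°C/km): ΔT = -7.8 × 1.6 = -12.48°C → T = -17.58°C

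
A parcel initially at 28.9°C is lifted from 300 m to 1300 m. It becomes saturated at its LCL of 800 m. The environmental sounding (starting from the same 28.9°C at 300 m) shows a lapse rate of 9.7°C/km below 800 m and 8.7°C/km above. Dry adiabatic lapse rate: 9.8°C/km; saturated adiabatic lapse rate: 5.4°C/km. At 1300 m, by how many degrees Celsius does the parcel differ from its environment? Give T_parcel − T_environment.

Parcel:
  300–800 m, dry: Δz = 0.5 km ⇒ ΔT = -4.9°C; T = 24°C
  800–1300 m, saturated: Δz = 0.5 km ⇒ ΔT = -2.7°C; T = 21.3°C
Environment:
  300–800 m, environment, lower layer: Δz = 0.5 km ⇒ ΔT = -4.85°C; T = 24.05°C
  800–1300 m, environment, upper layer: Δz = 0.5 km ⇒ ΔT = -4.35°C; T = 19.7°C
T_parcel − T_env = 21.3 − 19.7 = +1.6°C

+1.6°C (parcel warmer than environment)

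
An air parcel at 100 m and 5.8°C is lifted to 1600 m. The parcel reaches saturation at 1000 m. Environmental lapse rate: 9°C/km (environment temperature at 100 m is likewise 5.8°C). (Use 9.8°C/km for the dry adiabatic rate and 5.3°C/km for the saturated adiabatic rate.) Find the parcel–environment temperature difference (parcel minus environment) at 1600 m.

+1.5°C (parcel warmer than environment)

Parcel:
  100 → 1000 m (dry, 9.8°C/km): ΔT = -9.8 × 0.9 = -8.82°C → T = -3.02°C
  1000 → 1600 m (saturated, 5.3°C/km): ΔT = -5.3 × 0.6 = -3.18°C → T = -6.2°C
Environment:
  100 → 1600 m (environment, 9°C/km): ΔT = -9 × 1.5 = -13.5°C → T = -7.7°C
T_parcel − T_env = -6.2 − (-7.7) = +1.5°C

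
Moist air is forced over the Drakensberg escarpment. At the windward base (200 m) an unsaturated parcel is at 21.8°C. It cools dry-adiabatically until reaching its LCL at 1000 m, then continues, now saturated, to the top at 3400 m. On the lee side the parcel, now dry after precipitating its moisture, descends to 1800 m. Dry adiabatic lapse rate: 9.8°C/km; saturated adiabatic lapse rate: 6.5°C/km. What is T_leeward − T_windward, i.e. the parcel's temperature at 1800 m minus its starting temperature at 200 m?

From 200 m to 1000 m (dry): cools by 9.8 × 0.8 = 7.84°C, giving 13.96°C.
From 1000 m to 3400 m (saturated): cools by 6.5 × 2.4 = 15.6°C, giving -1.64°C.
From 3400 m to 1800 m (dry descent): warms by 9.8 × 1.6 = 15.68°C, giving 14.04°C.
Net change vs windward start: 14.04 − 21.8 = -7.76°C

-7.76°C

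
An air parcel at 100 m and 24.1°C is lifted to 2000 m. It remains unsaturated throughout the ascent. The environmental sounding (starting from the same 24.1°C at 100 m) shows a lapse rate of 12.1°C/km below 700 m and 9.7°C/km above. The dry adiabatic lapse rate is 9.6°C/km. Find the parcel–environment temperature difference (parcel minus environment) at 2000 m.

+1.63°C (parcel warmer than environment)

Parcel:
  From 100 m to 2000 m (dry): cools by 9.6 × 1.9 = 18.24°C, giving 5.86°C.
Environment:
  From 100 m to 700 m (environment, lower layer): cools by 12.1 × 0.6 = 7.26°C, giving 16.84°C.
  From 700 m to 2000 m (environment, upper layer): cools by 9.7 × 1.3 = 12.61°C, giving 4.23°C.
T_parcel − T_env = 5.86 − 4.23 = +1.63°C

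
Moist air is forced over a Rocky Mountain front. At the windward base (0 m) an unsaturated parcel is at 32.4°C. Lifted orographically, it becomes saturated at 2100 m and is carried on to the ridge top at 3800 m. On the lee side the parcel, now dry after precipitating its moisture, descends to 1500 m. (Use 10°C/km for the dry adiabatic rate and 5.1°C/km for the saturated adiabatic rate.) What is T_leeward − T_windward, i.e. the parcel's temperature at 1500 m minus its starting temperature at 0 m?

-6.67°C

0 → 2100 m (dry, 10°C/km): ΔT = -10 × 2.1 = -21°C → T = 11.4°C
2100 → 3800 m (saturated, 5.1°C/km): ΔT = -5.1 × 1.7 = -8.67°C → T = 2.73°C
3800 → 1500 m (dry descent, 10°C/km): ΔT = +10 × 2.3 = +23°C → T = 25.73°C
Net change vs windward start: 25.73 − 32.4 = -6.67°C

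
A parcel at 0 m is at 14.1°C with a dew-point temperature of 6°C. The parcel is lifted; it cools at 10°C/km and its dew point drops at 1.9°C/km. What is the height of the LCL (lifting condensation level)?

T and T_d converge at 10 − 1.9 = 8.1°C per km
Height above start = (14.1 − 6) / 8.1 = 1 km
LCL altitude = 0 m + 1000 m = 1000 m

1000 m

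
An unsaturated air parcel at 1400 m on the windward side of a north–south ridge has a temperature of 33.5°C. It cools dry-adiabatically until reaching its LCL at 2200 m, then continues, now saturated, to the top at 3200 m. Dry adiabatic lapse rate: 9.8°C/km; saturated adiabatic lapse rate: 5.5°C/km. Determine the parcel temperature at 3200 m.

1400 → 2200 m (dry, 9.8°C/km): ΔT = -9.8 × 0.8 = -7.84°C → T = 25.66°C
2200 → 3200 m (saturated, 5.5°C/km): ΔT = -5.5 × 1 = -5.5°C → T = 20.16°C

20.16°C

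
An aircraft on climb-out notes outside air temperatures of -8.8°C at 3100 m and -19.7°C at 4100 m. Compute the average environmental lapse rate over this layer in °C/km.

Γ = −ΔT/Δz = (-8.8 − (-19.7)) / (4100 − 3100) m
  = 10.9°C / 1 km = 10.9°C/km

10.9°C/km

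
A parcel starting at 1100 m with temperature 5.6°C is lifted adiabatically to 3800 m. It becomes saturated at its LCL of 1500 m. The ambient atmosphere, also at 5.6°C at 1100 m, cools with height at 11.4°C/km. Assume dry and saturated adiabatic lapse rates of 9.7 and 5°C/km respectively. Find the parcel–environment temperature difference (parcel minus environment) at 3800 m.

+15.4°C (parcel warmer than environment)

Parcel:
  1100 → 1500 m (dry, 9.7°C/km): ΔT = -9.7 × 0.4 = -3.88°C → T = 1.72°C
  1500 → 3800 m (saturated, 5°C/km): ΔT = -5 × 2.3 = -11.5°C → T = -9.78°C
Environment:
  1100 → 3800 m (environment, 11.4°C/km): ΔT = -11.4 × 2.7 = -30.78°C → T = -25.18°C
T_parcel − T_env = -9.78 − (-25.18) = +15.4°C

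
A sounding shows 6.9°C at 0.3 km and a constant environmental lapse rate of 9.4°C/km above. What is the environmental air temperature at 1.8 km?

From 300 m to 1800 m (environmental): cools by 9.4 × 1.5 = 14.1°C, giving -7.2°C.

-7.2°C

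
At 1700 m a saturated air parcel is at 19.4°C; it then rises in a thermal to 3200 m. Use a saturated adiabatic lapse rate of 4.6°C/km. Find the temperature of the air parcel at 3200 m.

12.5°C

Saturated adiabatic to 3200 m: -4.6 × 1.5 km = -6.9°C, so T = 12.5°C.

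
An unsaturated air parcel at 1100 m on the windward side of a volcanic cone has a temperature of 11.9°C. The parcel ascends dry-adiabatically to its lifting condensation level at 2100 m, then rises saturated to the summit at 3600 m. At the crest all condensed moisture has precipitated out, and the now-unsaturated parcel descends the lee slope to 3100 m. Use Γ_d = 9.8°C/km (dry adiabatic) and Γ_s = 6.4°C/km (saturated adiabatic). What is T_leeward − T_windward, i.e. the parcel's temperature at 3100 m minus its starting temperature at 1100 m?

-14.5°C

1100 → 2100 m (dry, 9.8°C/km): ΔT = -9.8 × 1 = -9.8°C → T = 2.1°C
2100 → 3600 m (saturated, 6.4°C/km): ΔT = -6.4 × 1.5 = -9.6°C → T = -7.5°C
3600 → 3100 m (dry descent, 9.8°C/km): ΔT = +9.8 × 0.5 = +4.9°C → T = -2.6°C
Net change vs windward start: -2.6 − 11.9 = -14.5°C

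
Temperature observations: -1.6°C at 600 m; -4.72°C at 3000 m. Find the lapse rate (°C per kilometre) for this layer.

Γ = −ΔT/Δz = (-1.6 − (-4.72)) / (3000 − 600) m
  = 3.12°C / 2.4 km = 1.3°C/km

1.3°C/km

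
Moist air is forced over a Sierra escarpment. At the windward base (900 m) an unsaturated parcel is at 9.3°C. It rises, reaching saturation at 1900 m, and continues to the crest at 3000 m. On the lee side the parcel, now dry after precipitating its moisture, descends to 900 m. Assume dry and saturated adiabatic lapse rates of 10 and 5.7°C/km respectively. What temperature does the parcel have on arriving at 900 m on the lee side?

900–1900 m, dry: Δz = 1 km ⇒ ΔT = -10°C; T = -0.7°C
1900–3000 m, saturated: Δz = 1.1 km ⇒ ΔT = -6.27°C; T = -6.97°C
3000–900 m, dry descent: Δz = 2.1 km ⇒ ΔT = +21°C; T = 14.03°C

14.03°C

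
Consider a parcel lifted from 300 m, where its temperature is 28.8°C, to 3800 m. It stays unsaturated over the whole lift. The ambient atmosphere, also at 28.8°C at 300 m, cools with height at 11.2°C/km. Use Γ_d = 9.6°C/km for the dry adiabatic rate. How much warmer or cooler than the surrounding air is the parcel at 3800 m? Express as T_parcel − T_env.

+5.6°C (parcel warmer than environment)

Parcel:
  300 → 3800 m (dry, 9.6°C/km): ΔT = -9.6 × 3.5 = -33.6°C → T = -4.8°C
Environment:
  300 → 3800 m (environment, 11.2°C/km): ΔT = -11.2 × 3.5 = -39.2°C → T = -10.4°C
T_parcel − T_env = -4.8 − (-10.4) = +5.6°C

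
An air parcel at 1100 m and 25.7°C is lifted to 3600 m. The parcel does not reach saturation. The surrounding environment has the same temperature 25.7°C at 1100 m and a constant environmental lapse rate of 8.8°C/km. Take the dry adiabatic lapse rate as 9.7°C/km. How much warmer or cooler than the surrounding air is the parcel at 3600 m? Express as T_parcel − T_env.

-2.25°C (parcel cooler than environment)

Parcel:
  1100–3600 m, dry: Δz = 2.5 km ⇒ ΔT = -24.25°C; T = 1.45°C
Environment:
  1100–3600 m, environment: Δz = 2.5 km ⇒ ΔT = -22°C; T = 3.7°C
T_parcel − T_env = 1.45 − 3.7 = -2.25°C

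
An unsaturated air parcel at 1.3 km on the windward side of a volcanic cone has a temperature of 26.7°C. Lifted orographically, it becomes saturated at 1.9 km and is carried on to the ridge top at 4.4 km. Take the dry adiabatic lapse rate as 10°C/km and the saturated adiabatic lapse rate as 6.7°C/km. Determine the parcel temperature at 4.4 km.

3.95°C

From 1300 m to 1900 m (dry): cools by 10 × 0.6 = 6°C, giving 20.7°C.
From 1900 m to 4400 m (saturated): cools by 6.7 × 2.5 = 16.75°C, giving 3.95°C.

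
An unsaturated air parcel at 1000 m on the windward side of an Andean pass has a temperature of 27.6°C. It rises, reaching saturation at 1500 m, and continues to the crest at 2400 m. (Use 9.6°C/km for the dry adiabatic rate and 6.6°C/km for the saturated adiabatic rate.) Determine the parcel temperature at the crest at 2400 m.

16.86°C

1000–1500 m, dry: Δz = 0.5 km ⇒ ΔT = -4.8°C; T = 22.8°C
1500–2400 m, saturated: Δz = 0.9 km ⇒ ΔT = -5.94°C; T = 16.86°C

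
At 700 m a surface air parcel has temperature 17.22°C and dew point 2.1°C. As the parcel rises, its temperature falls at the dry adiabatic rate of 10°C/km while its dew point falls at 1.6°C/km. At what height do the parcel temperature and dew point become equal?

2500 m

T and T_d converge at 10 − 1.6 = 8.4°C per km
Height above start = (17.22 − 2.1) / 8.4 = 1.8 km
LCL altitude = 700 m + 1800 m = 2500 m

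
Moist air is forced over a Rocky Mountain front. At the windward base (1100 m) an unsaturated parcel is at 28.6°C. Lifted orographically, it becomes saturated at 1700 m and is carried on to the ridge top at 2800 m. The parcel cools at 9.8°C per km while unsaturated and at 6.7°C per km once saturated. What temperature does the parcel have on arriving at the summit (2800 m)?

15.35°C

1100 → 1700 m (dry, 9.8°C/km): ΔT = -9.8 × 0.6 = -5.88°C → T = 22.72°C
1700 → 2800 m (saturated, 6.7°C/km): ΔT = -6.7 × 1.1 = -7.37°C → T = 15.35°C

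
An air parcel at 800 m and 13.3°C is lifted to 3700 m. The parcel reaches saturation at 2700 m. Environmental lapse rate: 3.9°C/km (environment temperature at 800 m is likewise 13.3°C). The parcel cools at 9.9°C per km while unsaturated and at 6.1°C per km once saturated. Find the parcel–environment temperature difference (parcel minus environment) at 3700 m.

Parcel:
  800–2700 m, dry: Δz = 1.9 km ⇒ ΔT = -18.81°C; T = -5.51°C
  2700–3700 m, saturated: Δz = 1 km ⇒ ΔT = -6.1°C; T = -11.61°C
Environment:
  800–3700 m, environment: Δz = 2.9 km ⇒ ΔT = -11.31°C; T = 1.99°C
T_parcel − T_env = -11.61 − 1.99 = -13.6°C

-13.6°C (parcel cooler than environment)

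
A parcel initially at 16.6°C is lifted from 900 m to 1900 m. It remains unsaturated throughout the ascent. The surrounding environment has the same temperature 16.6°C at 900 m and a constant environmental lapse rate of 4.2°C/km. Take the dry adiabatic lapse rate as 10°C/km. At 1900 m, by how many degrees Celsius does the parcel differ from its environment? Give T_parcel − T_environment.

-5.8°C (parcel cooler than environment)

Parcel:
  900 → 1900 m (dry, 10°C/km): ΔT = -10 × 1 = -10°C → T = 6.6°C
Environment:
  900 → 1900 m (environment, 4.2°C/km): ΔT = -4.2 × 1 = -4.2°C → T = 12.4°C
T_parcel − T_env = 6.6 − 12.4 = -5.8°C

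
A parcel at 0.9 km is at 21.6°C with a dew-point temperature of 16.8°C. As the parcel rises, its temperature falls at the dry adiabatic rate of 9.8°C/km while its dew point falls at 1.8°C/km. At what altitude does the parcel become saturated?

1.5 km

T and T_d converge at 9.8 − 1.8 = 8°C per km
Height above start = (21.6 − 16.8) / 8 = 0.6 km
LCL altitude = 900 m + 600 m = 1500 m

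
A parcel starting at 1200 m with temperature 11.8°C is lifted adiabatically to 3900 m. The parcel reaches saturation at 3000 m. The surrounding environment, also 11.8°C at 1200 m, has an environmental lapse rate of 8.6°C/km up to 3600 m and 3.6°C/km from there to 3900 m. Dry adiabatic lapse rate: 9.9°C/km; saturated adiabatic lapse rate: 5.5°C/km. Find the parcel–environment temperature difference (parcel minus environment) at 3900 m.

Parcel:
  From 1200 m to 3000 m (dry): cools by 9.9 × 1.8 = 17.82°C, giving -6.02°C.
  From 3000 m to 3900 m (saturated): cools by 5.5 × 0.9 = 4.95°C, giving -10.97°C.
Environment:
  From 1200 m to 3600 m (environment, lower layer): cools by 8.6 × 2.4 = 20.64°C, giving -8.84°C.
  From 3600 m to 3900 m (environment, upper layer): cools by 3.6 × 0.3 = 1.08°C, giving -9.92°C.
T_parcel − T_env = -10.97 − (-9.92) = -1.05°C

-1.05°C (parcel cooler than environment)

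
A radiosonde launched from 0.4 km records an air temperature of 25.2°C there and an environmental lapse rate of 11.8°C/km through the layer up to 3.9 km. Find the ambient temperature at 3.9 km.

-16.1°C

400 → 3900 m (environmental, 11.8°C/km): ΔT = -11.8 × 3.5 = -41.3°C → T = -16.1°C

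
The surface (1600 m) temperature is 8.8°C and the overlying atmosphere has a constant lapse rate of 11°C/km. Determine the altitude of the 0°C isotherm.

Height above start = (8.8 − 0) / 11 = 0.8 km
Altitude = 1600 m + 800 m = 2400 m

2400 m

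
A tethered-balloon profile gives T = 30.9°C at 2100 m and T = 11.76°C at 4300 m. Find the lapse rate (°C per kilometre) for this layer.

Γ = −ΔT/Δz = (30.9 − 11.76) / (4300 − 2100) m
  = 19.14°C / 2.2 km = 8.7°C/km

8.7°C/km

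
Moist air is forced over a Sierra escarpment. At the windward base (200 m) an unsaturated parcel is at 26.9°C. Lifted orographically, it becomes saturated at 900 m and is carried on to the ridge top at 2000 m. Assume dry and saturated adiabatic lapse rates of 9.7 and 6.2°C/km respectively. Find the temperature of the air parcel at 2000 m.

200 → 900 m (dry, 9.7°C/km): ΔT = -9.7 × 0.7 = -6.79°C → T = 20.11°C
900 → 2000 m (saturated, 6.2°C/km): ΔT = -6.2 × 1.1 = -6.82°C → T = 13.29°C

13.29°C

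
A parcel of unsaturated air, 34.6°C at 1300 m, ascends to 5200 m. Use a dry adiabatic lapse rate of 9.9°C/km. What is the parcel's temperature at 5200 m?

From 1300 m to 5200 m (dry adiabatic): cools by 9.9 × 3.9 = 38.61°C, giving -4.01°C.

-4.01°C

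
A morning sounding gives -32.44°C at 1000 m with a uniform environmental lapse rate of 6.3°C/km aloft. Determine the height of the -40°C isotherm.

2200 m

Height above start = (-32.44 − (-40)) / 6.3 = 1.2 km
Altitude = 1000 m + 1200 m = 2200 m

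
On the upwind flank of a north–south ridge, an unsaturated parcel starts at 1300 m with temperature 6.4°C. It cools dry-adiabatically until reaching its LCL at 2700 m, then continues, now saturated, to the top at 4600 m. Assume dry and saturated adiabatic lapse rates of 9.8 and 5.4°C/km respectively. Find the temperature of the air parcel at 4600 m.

-17.58°C

Dry to 2700 m: -9.8 × 1.4 km = -13.72°C, so T = -7.32°C.
Saturated to 4600 m: -5.4 × 1.9 km = -10.26°C, so T = -17.58°C.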